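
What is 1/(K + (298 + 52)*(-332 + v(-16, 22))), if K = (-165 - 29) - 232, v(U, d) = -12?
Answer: -1/120826 ≈ -8.2764e-6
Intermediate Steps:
K = -426 (K = -194 - 232 = -426)
1/(K + (298 + 52)*(-332 + v(-16, 22))) = 1/(-426 + (298 + 52)*(-332 - 12)) = 1/(-426 + 350*(-344)) = 1/(-426 - 120400) = 1/(-120826) = -1/120826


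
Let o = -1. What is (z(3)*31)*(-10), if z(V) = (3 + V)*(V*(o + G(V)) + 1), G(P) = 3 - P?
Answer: 3720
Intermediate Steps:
z(V) = (1 + V*(2 - V))*(3 + V) (z(V) = (3 + V)*(V*(-1 + (3 - V)) + 1) = (3 + V)*(V*(2 - V) + 1) = (3 + V)*(1 + V*(2 - V)) = (1 + V*(2 - V))*(3 + V))
(z(3)*31)*(-10) = ((3 - 1*3² - 1*3³ + 7*3)*31)*(-10) = ((3 - 1*9 - 1*27 + 21)*31)*(-10) = ((3 - 9 - 27 + 21)*31)*(-10) = -12*31*(-10) = -372*(-10) = 3720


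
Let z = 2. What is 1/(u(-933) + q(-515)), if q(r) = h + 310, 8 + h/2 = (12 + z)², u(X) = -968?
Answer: -1/282 ≈ -0.0035461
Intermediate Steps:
h = 376 (h = -16 + 2*(12 + 2)² = -16 + 2*14² = -16 + 2*196 = -16 + 392 = 376)
q(r) = 686 (q(r) = 376 + 310 = 686)
1/(u(-933) + q(-515)) = 1/(-968 + 686) = 1/(-282) = -1/282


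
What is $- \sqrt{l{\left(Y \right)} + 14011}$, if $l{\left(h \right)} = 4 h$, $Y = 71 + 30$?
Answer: $- 31 \sqrt{15} \approx -120.06$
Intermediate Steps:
$Y = 101$
$- \sqrt{l{\left(Y \right)} + 14011} = - \sqrt{4 \cdot 101 + 14011} = - \sqrt{404 + 14011} = - \sqrt{14415} = - 31 \sqrt{15}$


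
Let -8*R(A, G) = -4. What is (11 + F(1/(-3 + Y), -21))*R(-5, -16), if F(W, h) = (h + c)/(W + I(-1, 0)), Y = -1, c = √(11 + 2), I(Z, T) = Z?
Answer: 139/10 - 2*√13/5 ≈ 12.458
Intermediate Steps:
c = √13 ≈ 3.6056
R(A, G) = ½ (R(A, G) = -⅛*(-4) = ½)
F(W, h) = (h + √13)/(-1 + W) (F(W, h) = (h + √13)/(W - 1) = (h + √13)/(-1 + W))
(11 + F(1/(-3 + Y), -21))*R(-5, -16) = (11 + (-21 + √13)/(-1 + 1/(-3 - 1)))*(½) = (11 + (-21 + √13)/(-1 + 1/(-4)))*(½) = (11 + (-21 + √13)/(-1 - ¼))*(½) = (11 + (-21 + √13)/(-5/4))*(½) = (11 - 4*(-21 + √13)/5)*(½) = (11 + (84/5 - 4*√13/5))*(½) = (139/5 - 4*√13/5)*(½) = 139/10 - 2*√13/5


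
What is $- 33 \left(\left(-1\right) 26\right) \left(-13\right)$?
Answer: $-11154$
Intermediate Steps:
$- 33 \left(\left(-1\right) 26\right) \left(-13\right) = \left(-33\right) \left(-26\right) \left(-13\right) = 858 \left(-13\right) = -11154$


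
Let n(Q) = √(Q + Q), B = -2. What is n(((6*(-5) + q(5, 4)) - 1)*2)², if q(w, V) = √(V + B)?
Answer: -124 + 4*√2 ≈ -118.34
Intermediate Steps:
q(w, V) = √(-2 + V) (q(w, V) = √(V - 2) = √(-2 + V))
n(Q) = √2*√Q (n(Q) = √(2*Q) = √2*√Q)
n(((6*(-5) + q(5, 4)) - 1)*2)² = (√2*√(((6*(-5) + √(-2 + 4)) - 1)*2))² = (√2*√(((-30 + √2) - 1)*2))² = (√2*√((-31 + √2)*2))² = (√2*√(-62 + 2*√2))² = -124 + 4*√2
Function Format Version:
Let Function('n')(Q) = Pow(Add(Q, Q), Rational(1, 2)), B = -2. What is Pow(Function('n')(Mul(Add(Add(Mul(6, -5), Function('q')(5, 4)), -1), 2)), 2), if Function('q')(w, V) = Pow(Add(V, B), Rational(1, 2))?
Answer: Add(-124, Mul(4, Pow(2, Rational(1, 2)))) ≈ -118.34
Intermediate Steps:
Function('q')(w, V) = Pow(Add(-2, V), Rational(1, 2)) (Function('q')(w, V) = Pow(Add(V, -2), Rational(1, 2)) = Pow(Add(-2, V), Rational(1, 2)))
Function('n')(Q) = Mul(Pow(2, Rational(1, 2)), Pow(Q, Rational(1, 2))) (Function('n')(Q) = Pow(Mul(2, Q), Rational(1, 2)) = Mul(Pow(2, Rational(1, 2)), Pow(Q, Rational(1, 2))))
Pow(Function('n')(Mul(Add(Add(Mul(6, -5), Function('q')(5, 4)), -1), 2)), 2) = Pow(Mul(Pow(2, Rational(1, 2)), Pow(Mul(Add(Add(Mul(6, -5), Pow(Add(-2, 4), Rational(1, 2))), -1), 2), Rational(1, 2))), 2) = Pow(Mul(Pow(2, Rational(1, 2)), Pow(Mul(Add(Add(-30, Pow(2, Rational(1, 2))), -1), 2), Rational(1, 2))), 2) = Pow(Mul(Pow(2, Rational(1, 2)), Pow(Mul(Add(-31, Pow(2, Rational(1, 2))), 2), Rational(1, 2))), 2) = Pow(Mul(Pow(2, Rational(1, 2)), Pow(Add(-62, Mul(2, Pow(2, Rational(1, 2)))), Rational(1, 2))), 2) = Add(-124, Mul(4, Pow(2, Rational(1, 2))))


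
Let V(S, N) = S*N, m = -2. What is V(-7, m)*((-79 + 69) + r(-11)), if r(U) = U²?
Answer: 1554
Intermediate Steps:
V(S, N) = N*S
V(-7, m)*((-79 + 69) + r(-11)) = (-2*(-7))*((-79 + 69) + (-11)²) = 14*(-10 + 121) = 14*111 = 1554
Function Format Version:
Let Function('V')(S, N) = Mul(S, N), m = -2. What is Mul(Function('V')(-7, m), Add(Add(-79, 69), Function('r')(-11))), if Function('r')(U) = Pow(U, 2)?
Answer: 1554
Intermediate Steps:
Function('V')(S, N) = Mul(N, S)
Mul(Function('V')(-7, m), Add(Add(-79, 69), Function('r')(-11))) = Mul(Mul(-2, -7), Add(Add(-79, 69), Pow(-11, 2))) = Mul(14, Add(-10, 121)) = Mul(14, 111) = 1554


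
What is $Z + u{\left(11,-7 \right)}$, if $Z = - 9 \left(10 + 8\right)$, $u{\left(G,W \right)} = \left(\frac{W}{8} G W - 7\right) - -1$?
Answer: $- \frac{805}{8} \approx -100.63$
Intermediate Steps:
$u{\left(G,W \right)} = -6 + \frac{G W^{2}}{8}$ ($u{\left(G,W \right)} = \left(W \frac{1}{8} G W - 7\right) + 1 = \left(\frac{W}{8} G W - 7\right) + 1 = \left(\frac{G W}{8} W - 7\right) + 1 = \left(\frac{G W^{2}}{8} - 7\right) + 1 = \left(-7 + \frac{G W^{2}}{8}\right) + 1 = -6 + \frac{G W^{2}}{8}$)
$Z = -162$ ($Z = \left(-9\right) 18 = -162$)
$Z + u{\left(11,-7 \right)} = -162 - \left(6 - \frac{11 \left(-7\right)^{2}}{8}\right) = -162 - \left(6 - \frac{539}{8}\right) = -162 + \left(-6 + \frac{539}{8}\right) = -162 + \frac{491}{8} = - \frac{805}{8}$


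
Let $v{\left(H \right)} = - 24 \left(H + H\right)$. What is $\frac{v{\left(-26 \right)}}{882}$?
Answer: $\frac{208}{147} \approx 1.415$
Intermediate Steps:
$v{\left(H \right)} = - 48 H$ ($v{\left(H \right)} = - 24 \cdot 2 H = - 48 H$)
$\frac{v{\left(-26 \right)}}{882} = \frac{\left(-48\right) \left(-26\right)}{882} = 1248 \cdot \frac{1}{882} = \frac{208}{147}$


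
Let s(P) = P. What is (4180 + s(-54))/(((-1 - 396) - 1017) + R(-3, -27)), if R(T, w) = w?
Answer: -4126/1441 ≈ -2.8633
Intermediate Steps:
(4180 + s(-54))/(((-1 - 396) - 1017) + R(-3, -27)) = (4180 - 54)/(((-1 - 396) - 1017) - 27) = 4126/((-397 - 1017) - 27) = 4126/(-1414 - 27) = 4126/(-1441) = 4126*(-1/1441) = -4126/1441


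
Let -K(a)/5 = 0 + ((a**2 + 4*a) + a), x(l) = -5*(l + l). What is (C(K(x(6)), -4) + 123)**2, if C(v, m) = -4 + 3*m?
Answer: 11449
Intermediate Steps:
x(l) = -10*l
K(a) = -25*a - 5*a**2 (K(a) = -5*(0 + ((a**2 + 4*a) + a)) = -5*(0 + (a**2 + 5*a)) = -5*(a**2 + 5*a) = -25*a - 5*a**2)
(C(K(x(6)), -4) + 123)**2 = ((-4 + 3*(-4)) + 123)**2 = ((-4 - 12) + 123)**2 = (-16 + 123)**2 = 107**2 = 11449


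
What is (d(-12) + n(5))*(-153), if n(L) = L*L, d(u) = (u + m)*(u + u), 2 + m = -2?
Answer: -62577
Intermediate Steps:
m = -4 (m = -2 - 2 = -4)
d(u) = 2*u*(-4 + u) (d(u) = (u - 4)*(u + u) = (-4 + u)*(2*u) = 2*u*(-4 + u))
n(L) = L²
(d(-12) + n(5))*(-153) = (2*(-12)*(-4 - 12) + 5²)*(-153) = (2*(-12)*(-16) + 25)*(-153) = (384 + 25)*(-153) = 409*(-153) = -62577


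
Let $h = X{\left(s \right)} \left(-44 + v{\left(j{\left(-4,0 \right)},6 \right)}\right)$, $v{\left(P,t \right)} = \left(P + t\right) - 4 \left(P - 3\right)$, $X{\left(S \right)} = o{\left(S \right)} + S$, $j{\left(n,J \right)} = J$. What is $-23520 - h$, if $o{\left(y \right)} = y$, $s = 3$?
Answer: $-23364$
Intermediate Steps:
$X{\left(S \right)} = 2 S$ ($X{\left(S \right)} = S + S = 2 S$)
$v{\left(P,t \right)} = 12 + t - 3 P$ ($v{\left(P,t \right)} = \left(P + t\right) - 4 \left(-3 + P\right) = \left(P + t\right) - \left(-12 + 4 P\right) = 12 + t - 3 P$)
$h = -156$ ($h = 2 \cdot 3 \left(-44 + \left(12 + 6 - 0\right)\right) = 6 \left(-44 + \left(12 + 6 + 0\right)\right) = 6 \left(-44 + 18\right) = 6 \left(-26\right) = -156$)
$-23520 - h = -23520 - -156 = -23520 + 156 = -23364$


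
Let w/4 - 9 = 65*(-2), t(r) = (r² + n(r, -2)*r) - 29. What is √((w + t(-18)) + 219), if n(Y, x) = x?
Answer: √66 ≈ 8.1240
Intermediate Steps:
t(r) = -29 + r² - 2*r (t(r) = (r² - 2*r) - 29 = -29 + r² - 2*r)
w = -484 (w = 36 + 4*(65*(-2)) = 36 + 4*(-130) = 36 - 520 = -484)
√((w + t(-18)) + 219) = √((-484 + (-29 + (-18)² - 2*(-18))) + 219) = √((-484 + (-29 + 324 + 36)) + 219) = √((-484 + 331) + 219) = √(-153 + 219) = √66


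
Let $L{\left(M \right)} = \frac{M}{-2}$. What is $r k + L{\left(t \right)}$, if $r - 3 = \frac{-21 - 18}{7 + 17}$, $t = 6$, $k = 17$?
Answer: $\frac{163}{8} \approx 20.375$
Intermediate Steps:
$L{\left(M \right)} = - \frac{M}{2}$ ($L{\left(M \right)} = M \left(- \frac{1}{2}\right) = - \frac{M}{2}$)
$r = \frac{11}{8}$ ($r = 3 + \frac{-21 - 18}{7 + 17} = 3 - \frac{39}{24} = 3 - \frac{13}{8} = \frac{11}{8} \approx 1.375$)
$r k + L{\left(t \right)} = \frac{11}{8} \cdot 17 - 3 = \frac{187}{8} - 3 = \frac{163}{8}$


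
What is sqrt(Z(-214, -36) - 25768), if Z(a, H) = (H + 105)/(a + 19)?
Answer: I*sqrt(108871295)/65 ≈ 160.53*I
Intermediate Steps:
Z(a, H) = (105 + H)/(19 + a)
sqrt(Z(-214, -36) - 25768) = sqrt((105 - 36)/(19 - 214) - 25768) = sqrt(69/(-195) - 25768) = sqrt(-1/195*69 - 25768) = sqrt(-23/65 - 25768) = sqrt(-1674943/65) = I*sqrt(108871295)/65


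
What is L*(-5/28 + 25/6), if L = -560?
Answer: -6700/3 ≈ -2233.3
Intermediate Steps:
L*(-5/28 + 25/6) = -560*(-5/28 + 25/6) = -560*335/84 = -6700/3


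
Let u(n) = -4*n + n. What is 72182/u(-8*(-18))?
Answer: -36091/216 ≈ -167.09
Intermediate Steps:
u(n) = -3*n
72182/u(-8*(-18)) = 72182/((-(-24)*(-18))) = 72182/((-3*144)) = 72182/(-432) = 72182*(-1/432) = -36091/216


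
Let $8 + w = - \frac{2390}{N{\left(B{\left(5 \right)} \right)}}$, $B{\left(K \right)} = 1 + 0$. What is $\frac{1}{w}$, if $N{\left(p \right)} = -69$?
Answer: $\frac{69}{1838} \approx 0.037541$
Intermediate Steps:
$B{\left(K \right)} = 1$
$w = \frac{1838}{69}$ ($w = -8 - \frac{2390}{-69} = -8 - - \frac{2390}{69} = -8 + \frac{2390}{69} = \frac{1838}{69} \approx 26.638$)
$\frac{1}{w} = \frac{1}{\frac{1838}{69}} = \frac{69}{1838}$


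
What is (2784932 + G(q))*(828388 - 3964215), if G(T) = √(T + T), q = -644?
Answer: -8733064958764 - 6271654*I*√322 ≈ -8.7331e+12 - 1.1254e+8*I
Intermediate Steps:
G(T) = √2*√T (G(T) = √(2*T) = √2*√T)
(2784932 + G(q))*(828388 - 3964215) = (2784932 + √2*√(-644))*(828388 - 3964215) = (2784932 + √2*(2*I*√161))*(-3135827) = (2784932 + 2*I*√322)*(-3135827) = -8733064958764 - 6271654*I*√322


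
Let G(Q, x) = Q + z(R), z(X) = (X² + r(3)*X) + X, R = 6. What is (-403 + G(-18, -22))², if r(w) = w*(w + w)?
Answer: 73441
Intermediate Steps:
r(w) = 2*w² (r(w) = w*(2*w) = 2*w²)
z(X) = X² + 19*X (z(X) = (X² + (2*3²)*X) + X = (X² + (2*9)*X) + X = (X² + 18*X) + X = X² + 19*X)
G(Q, x) = 150 + Q (G(Q, x) = Q + 6*(19 + 6) = Q + 6*25 = Q + 150 = 150 + Q)
(-403 + G(-18, -22))² = (-403 + (150 - 18))² = (-403 + 132)² = (-271)² = 73441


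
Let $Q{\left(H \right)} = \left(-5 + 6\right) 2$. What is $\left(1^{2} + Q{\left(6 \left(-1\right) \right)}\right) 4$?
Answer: $12$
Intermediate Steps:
$Q{\left(H \right)} = 2$ ($Q{\left(H \right)} = 1 \cdot 2 = 2$)
$\left(1^{2} + Q{\left(6 \left(-1\right) \right)}\right) 4 = \left(1^{2} + 2\right) 4 = \left(1 + 2\right) 4 = 3 \cdot 4 = 12$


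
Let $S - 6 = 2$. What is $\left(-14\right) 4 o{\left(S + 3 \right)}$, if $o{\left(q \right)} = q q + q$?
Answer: $-7392$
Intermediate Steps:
$S = 8$ ($S = 6 + 2 = 8$)
$o{\left(q \right)} = q + q^{2}$ ($o{\left(q \right)} = q^{2} + q = q + q^{2}$)
$\left(-14\right) 4 o{\left(S + 3 \right)} = \left(-14\right) 4 \left(8 + 3\right) \left(1 + \left(8 + 3\right)\right) = - 56 \cdot 11 \left(1 + 11\right) = - 56 \cdot 11 \cdot 12 = \left(-56\right) 132 = -7392$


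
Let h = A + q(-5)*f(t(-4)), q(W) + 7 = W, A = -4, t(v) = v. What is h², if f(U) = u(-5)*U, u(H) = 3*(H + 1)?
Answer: 336400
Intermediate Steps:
u(H) = 3 + 3*H (u(H) = 3*(1 + H) = 3 + 3*H)
f(U) = -12*U (f(U) = (3 + 3*(-5))*U = (3 - 15)*U = -12*U)
q(W) = -7 + W
h = -580 (h = -4 + (-7 - 5)*(-12*(-4)) = -4 - 12*48 = -4 - 576 = -580)
h² = (-580)² = 336400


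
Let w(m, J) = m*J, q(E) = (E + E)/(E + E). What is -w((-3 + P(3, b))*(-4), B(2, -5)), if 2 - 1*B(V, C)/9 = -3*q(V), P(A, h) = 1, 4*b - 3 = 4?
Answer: -360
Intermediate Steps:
b = 7/4 (b = ¾ + (¼)*4 = ¾ + 1 = 7/4 ≈ 1.7500)
q(E) = 1 (q(E) = (2*E)/((2*E)) = (2*E)*(1/(2*E)) = 1)
B(V, C) = 45 (B(V, C) = 18 - (-27) = 18 - 9*(-3) = 18 + 27 = 45)
w(m, J) = J*m
-w((-3 + P(3, b))*(-4), B(2, -5)) = -45*(-3 + 1)*(-4) = -45*(-2*(-4)) = -45*8 = -1*360 = -360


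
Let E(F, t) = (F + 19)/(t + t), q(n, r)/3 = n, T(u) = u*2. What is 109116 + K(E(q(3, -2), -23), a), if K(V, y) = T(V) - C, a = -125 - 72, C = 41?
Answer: 2508697/23 ≈ 1.0907e+5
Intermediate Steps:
T(u) = 2*u
a = -197
q(n, r) = 3*n
E(F, t) = (19 + F)/(2*t) (E(F, t) = (19 + F)/((2*t)) = (19 + F)*(1/(2*t)) = (19 + F)/(2*t))
K(V, y) = -41 + 2*V (K(V, y) = 2*V - 1*41 = 2*V - 41 = -41 + 2*V)
109116 + K(E(q(3, -2), -23), a) = 109116 + (-41 + 2*((½)*(19 + 3*3)/(-23))) = 109116 + (-41 + 2*((½)*(-1/23)*(19 + 9))) = 109116 + (-41 + 2*((½)*(-1/23)*28)) = 109116 + (-41 + 2*(-14/23)) = 109116 + (-41 - 28/23) = 109116 - 971/23 = 2508697/23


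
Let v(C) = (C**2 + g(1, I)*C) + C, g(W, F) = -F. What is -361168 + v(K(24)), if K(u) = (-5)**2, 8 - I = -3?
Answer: -360793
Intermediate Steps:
I = 11 (I = 8 - 1*(-3) = 8 + 3 = 11)
K(u) = 25
v(C) = C**2 - 10*C (v(C) = (C**2 + (-1*11)*C) + C = (C**2 - 11*C) + C = C**2 - 10*C)
-361168 + v(K(24)) = -361168 + 25*(-10 + 25) = -361168 + 25*15 = -361168 + 375 = -360793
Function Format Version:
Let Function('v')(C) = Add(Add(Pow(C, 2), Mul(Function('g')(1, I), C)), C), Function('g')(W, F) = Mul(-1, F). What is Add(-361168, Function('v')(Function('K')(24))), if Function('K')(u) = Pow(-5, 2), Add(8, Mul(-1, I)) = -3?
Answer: -360793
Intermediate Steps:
I = 11 (I = Add(8, Mul(-1, -3)) = Add(8, 3) = 11)
Function('K')(u) = 25
Function('v')(C) = Add(Pow(C, 2), Mul(-10, C)) (Function('v')(C) = Add(Add(Pow(C, 2), Mul(Mul(-1, 11), C)), C) = Add(Add(Pow(C, 2), Mul(-11, C)), C) = Add(Pow(C, 2), Mul(-10, C)))
Add(-361168, Function('v')(Function('K')(24))) = Add(-361168, Mul(25, Add(-10, 25))) = Add(-361168, Mul(25, 15)) = Add(-361168, 375) = -360793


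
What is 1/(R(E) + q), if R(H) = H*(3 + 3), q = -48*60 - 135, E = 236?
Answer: -1/1599 ≈ -0.00062539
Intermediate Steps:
q = -3015 (q = -2880 - 135 = -3015)
R(H) = 6*H (R(H) = H*6 = 6*H)
1/(R(E) + q) = 1/(6*236 - 3015) = 1/(1416 - 3015) = 1/(-1599) = -1/1599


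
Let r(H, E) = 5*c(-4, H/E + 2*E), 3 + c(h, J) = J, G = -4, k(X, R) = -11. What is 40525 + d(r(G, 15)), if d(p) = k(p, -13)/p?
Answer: 16250492/401 ≈ 40525.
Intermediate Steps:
c(h, J) = -3 + J
r(H, E) = -15 + 10*E + 5*H/E (r(H, E) = 5*(-3 + (H/E + 2*E)) = 5*(-3 + (2*E + H/E)) = 5*(-3 + 2*E + H/E) = -15 + 10*E + 5*H/E)
d(p) = -11/p
40525 + d(r(G, 15)) = 40525 - 11/(-15 + 10*15 + 5*(-4)/15) = 40525 - 11/(-15 + 150 + 5*(-4)*(1/15)) = 40525 - 11/(-15 + 150 - 4/3) = 40525 - 11/401/3 = 40525 - 11*3/401 = 40525 - 33/401 = 16250492/401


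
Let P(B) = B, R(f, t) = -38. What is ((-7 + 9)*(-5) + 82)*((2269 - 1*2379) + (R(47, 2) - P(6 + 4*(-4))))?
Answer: -9936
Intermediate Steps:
((-7 + 9)*(-5) + 82)*((2269 - 1*2379) + (R(47, 2) - P(6 + 4*(-4)))) = ((-7 + 9)*(-5) + 82)*((2269 - 1*2379) + (-38 - (6 + 4*(-4)))) = (2*(-5) + 82)*((2269 - 2379) + (-38 - (6 - 16))) = (-10 + 82)*(-110 + (-38 - 1*(-10))) = 72*(-110 + (-38 + 10)) = 72*(-110 - 28) = 72*(-138) = -9936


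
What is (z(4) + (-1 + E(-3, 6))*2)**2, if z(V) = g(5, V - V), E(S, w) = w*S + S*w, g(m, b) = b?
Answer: 5476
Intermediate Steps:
E(S, w) = 2*S*w (E(S, w) = S*w + S*w = 2*S*w)
z(V) = 0 (z(V) = V - V = 0)
(z(4) + (-1 + E(-3, 6))*2)**2 = (0 + (-1 + 2*(-3)*6)*2)**2 = (0 + (-1 - 36)*2)**2 = (0 - 37*2)**2 = (0 - 74)**2 = (-74)**2 = 5476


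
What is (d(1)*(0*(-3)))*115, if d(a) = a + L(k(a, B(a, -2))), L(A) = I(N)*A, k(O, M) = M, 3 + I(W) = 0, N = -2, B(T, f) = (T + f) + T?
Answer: 0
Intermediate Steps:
B(T, f) = f + 2*T
I(W) = -3 (I(W) = -3 + 0 = -3)
L(A) = -3*A
d(a) = 6 - 5*a (d(a) = a - 3*(-2 + 2*a) = a + (6 - 6*a) = 6 - 5*a)
(d(1)*(0*(-3)))*115 = ((6 - 5*1)*(0*(-3)))*115 = ((6 - 5)*0)*115 = (1*0)*115 = 0*115 = 0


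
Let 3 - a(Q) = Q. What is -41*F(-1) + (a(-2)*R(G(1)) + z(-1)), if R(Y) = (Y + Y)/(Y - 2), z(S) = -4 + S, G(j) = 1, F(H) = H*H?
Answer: -56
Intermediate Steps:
F(H) = H**2
a(Q) = 3 - Q
R(Y) = 2*Y/(-2 + Y) (R(Y) = (2*Y)/(-2 + Y) = 2*Y/(-2 + Y))
-41*F(-1) + (a(-2)*R(G(1)) + z(-1)) = -41*(-1)**2 + ((3 - 1*(-2))*(2*1/(-2 + 1)) + (-4 - 1)) = -41*1 + ((3 + 2)*(2*1/(-1)) - 5) = -41 + (5*(2*1*(-1)) - 5) = -41 + (5*(-2) - 5) = -41 + (-10 - 5) = -41 - 15 = -56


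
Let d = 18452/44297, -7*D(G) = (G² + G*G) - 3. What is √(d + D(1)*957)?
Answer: √13184991020047/310079 ≈ 11.710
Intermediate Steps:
D(G) = 3/7 - 2*G²/7 (D(G) = -((G² + G*G) - 3)/7 = -((G² + G²) - 3)/7 = -(2*G² - 3)/7 = -(-3 + 2*G²)/7 = 3/7 - 2*G²/7)
d = 18452/44297 (d = 18452*(1/44297) = 18452/44297 ≈ 0.41655)
√(d + D(1)*957) = √(18452/44297 + (3/7 - 2/7*1²)*957) = √(18452/44297 + (3/7 - 2/7*1)*957) = √(18452/44297 + (3/7 - 2/7)*957) = √(18452/44297 + (⅐)*957) = √(18452/44297 + 957/7) = √(42521393/310079) = √13184991020047/310079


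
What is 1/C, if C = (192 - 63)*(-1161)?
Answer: -1/149769 ≈ -6.6769e-6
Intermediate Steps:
C = -149769 (C = 129*(-1161) = -149769)
1/C = 1/(-149769) = -1/149769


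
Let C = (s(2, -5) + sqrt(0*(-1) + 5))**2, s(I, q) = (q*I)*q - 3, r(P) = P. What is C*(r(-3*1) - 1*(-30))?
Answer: 59778 + 2538*sqrt(5) ≈ 65453.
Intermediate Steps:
s(I, q) = -3 + I*q**2 (s(I, q) = (I*q)*q - 3 = I*q**2 - 3 = -3 + I*q**2)
C = (47 + sqrt(5))**2 (C = ((-3 + 2*(-5)**2) + sqrt(0*(-1) + 5))**2 = ((-3 + 2*25) + sqrt(0 + 5))**2 = ((-3 + 50) + sqrt(5))**2 = (47 + sqrt(5))**2 ≈ 2424.2)
C*(r(-3*1) - 1*(-30)) = (47 + sqrt(5))**2*(-3*1 - 1*(-30)) = (47 + sqrt(5))**2*(-3 + 30) = (47 + sqrt(5))**2*27 = 27*(47 + sqrt(5))**2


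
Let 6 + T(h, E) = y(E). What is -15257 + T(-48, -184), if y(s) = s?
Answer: -15447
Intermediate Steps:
T(h, E) = -6 + E
-15257 + T(-48, -184) = -15257 + (-6 - 184) = -15257 - 190 = -15447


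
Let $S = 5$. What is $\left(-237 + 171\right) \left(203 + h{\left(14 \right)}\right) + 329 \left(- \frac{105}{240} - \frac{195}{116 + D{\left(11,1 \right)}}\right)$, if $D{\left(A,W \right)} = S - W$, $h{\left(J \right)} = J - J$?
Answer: $- \frac{225225}{16} \approx -14077.0$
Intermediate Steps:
$h{\left(J \right)} = 0$
$D{\left(A,W \right)} = 5 - W$
$\left(-237 + 171\right) \left(203 + h{\left(14 \right)}\right) + 329 \left(- \frac{105}{240} - \frac{195}{116 + D{\left(11,1 \right)}}\right) = \left(-237 + 171\right) \left(203 + 0\right) + 329 \left(- \frac{105}{240} - \frac{195}{116 + \left(5 - 1\right)}\right) = \left(-66\right) 203 + 329 \left(\left(-105\right) \frac{1}{240} - \frac{195}{116 + \left(5 - 1\right)}\right) = -13398 + 329 \left(- \frac{7}{16} - \frac{195}{116 + 4}\right) = -13398 + 329 \left(- \frac{7}{16} - \frac{195}{120}\right) = -13398 + 329 \left(- \frac{7}{16} - \frac{13}{8}\right) = -13398 + 329 \left(- \frac{33}{16}\right) = -13398 - \frac{10857}{16} = - \frac{225225}{16}$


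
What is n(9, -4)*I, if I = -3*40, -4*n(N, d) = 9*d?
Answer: -1080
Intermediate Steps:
n(N, d) = -9*d/4
I = -120
n(9, -4)*I = -9/4*(-4)*(-120) = 9*(-120) = -1080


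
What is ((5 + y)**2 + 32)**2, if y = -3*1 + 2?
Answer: 2304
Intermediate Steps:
y = -1 (y = -3 + 2 = -1)
((5 + y)**2 + 32)**2 = ((5 - 1)**2 + 32)**2 = (4**2 + 32)**2 = (16 + 32)**2 = 48**2 = 2304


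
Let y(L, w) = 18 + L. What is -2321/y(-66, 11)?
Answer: 2321/48 ≈ 48.354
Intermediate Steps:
-2321/y(-66, 11) = -2321/(18 - 66) = -2321/(-48) = -2321*(-1/48) = 2321/48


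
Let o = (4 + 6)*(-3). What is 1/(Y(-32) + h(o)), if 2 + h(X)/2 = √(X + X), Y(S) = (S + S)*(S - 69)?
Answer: -I/(-6460*I + 4*√15) ≈ 0.0001548 - 3.7123e-7*I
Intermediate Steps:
Y(S) = 2*S*(-69 + S) (Y(S) = (2*S)*(-69 + S) = 2*S*(-69 + S))
o = -30 (o = 10*(-3) = -30)
h(X) = -4 + 2*√2*√X (h(X) = -4 + 2*√(X + X) = -4 + 2*√(2*X) = -4 + 2*(√2*√X) = -4 + 2*√2*√X)
1/(Y(-32) + h(o)) = 1/(2*(-32)*(-69 - 32) + (-4 + 2*√2*√(-30))) = 1/(2*(-32)*(-101) + (-4 + 2*√2*(I*√30))) = 1/(6464 + (-4 + 4*I*√15)) = 1/(6460 + 4*I*√15)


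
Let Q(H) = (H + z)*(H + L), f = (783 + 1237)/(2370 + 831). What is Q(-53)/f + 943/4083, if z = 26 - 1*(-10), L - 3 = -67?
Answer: 25997504347/8247660 ≈ 3152.1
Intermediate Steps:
L = -64 (L = 3 - 67 = -64)
z = 36 (z = 26 + 10 = 36)
f = 2020/3201 ≈ 0.63105
Q(H) = (-64 + H)*(36 + H) (Q(H) = (H + 36)*(H - 64) = (36 + H)*(-64 + H) = (-64 + H)*(36 + H))
Q(-53)/f + 943/4083 = (-2304 + (-53)**2 - 28*(-53))/(2020/3201) + 943/4083 = (-2304 + 2809 + 1484)*(3201/2020) + 943*(1/4083) = 1989*(3201/2020) + 943/4083 = 6366789/2020 + 943/4083 = 25997504347/8247660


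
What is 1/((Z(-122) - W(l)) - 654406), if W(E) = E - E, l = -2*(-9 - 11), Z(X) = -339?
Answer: -1/654745 ≈ -1.5273e-6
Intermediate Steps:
l = 40 (l = -2*(-20) = 40)
W(E) = 0
1/((Z(-122) - W(l)) - 654406) = 1/((-339 - 1*0) - 654406) = 1/((-339 + 0) - 654406) = 1/(-339 - 654406) = 1/(-654745) = -1/654745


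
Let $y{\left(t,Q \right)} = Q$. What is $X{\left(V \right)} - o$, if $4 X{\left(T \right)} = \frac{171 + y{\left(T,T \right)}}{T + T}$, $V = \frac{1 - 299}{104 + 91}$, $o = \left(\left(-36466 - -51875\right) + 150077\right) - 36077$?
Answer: $- \frac{308544103}{2384} \approx -1.2942 \cdot 10^{5}$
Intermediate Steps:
$o = 129409$ ($o = \left(\left(-36466 + 51875\right) + 150077\right) - 36077 = \left(15409 + 150077\right) - 36077 = 165486 - 36077 = 129409$)
$V = - \frac{298}{195} \approx -1.5282$
$X{\left(T \right)} = \frac{171 + T}{8 T}$ ($X{\left(T \right)} = \frac{\left(171 + T\right) \frac{1}{T + T}}{4} = \frac{\left(171 + T\right) \frac{1}{2 T}}{4} = \frac{\frac{1}{2} \frac{1}{T} \left(171 + T\right)}{4} = \frac{171 + T}{8 T}$)
$X{\left(V \right)} - o = \frac{171 - \frac{298}{195}}{8 \left(- \frac{298}{195}\right)} - 129409 = \frac{1}{8} \left(- \frac{195}{298}\right) \frac{33047}{195} - 129409 = - \frac{33047}{2384} - 129409 = - \frac{308544103}{2384}$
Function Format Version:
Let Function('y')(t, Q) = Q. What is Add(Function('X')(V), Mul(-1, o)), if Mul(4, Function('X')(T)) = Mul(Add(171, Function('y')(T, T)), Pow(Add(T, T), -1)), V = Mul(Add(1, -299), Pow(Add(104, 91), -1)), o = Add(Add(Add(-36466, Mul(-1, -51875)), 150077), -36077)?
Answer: Rational(-308544103, 2384) ≈ -1.2942e+5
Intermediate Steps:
o = 129409 (o = Add(Add(Add(-36466, 51875), 150077), -36077) = Add(Add(15409, 150077), -36077) = Add(165486, -36077) = 129409)
V = Rational(-298, 195) (V = Mul(-298, Pow(195, -1)) = Mul(-298, Rational(1, 195)) = Rational(-298, 195) ≈ -1.5282)
Function('X')(T) = Mul(Rational(1, 8), Pow(T, -1), Add(171, T)) (Function('X')(T) = Mul(Rational(1, 4), Mul(Add(171, T), Pow(Add(T, T), -1))) = Mul(Rational(1, 4), Mul(Add(171, T), Pow(Mul(2, T), -1))) = Mul(Rational(1, 4), Mul(Add(171, T), Mul(Rational(1, 2), Pow(T, -1)))) = Mul(Rational(1, 4), Mul(Rational(1, 2), Pow(T, -1), Add(171, T))) = Mul(Rational(1, 8), Pow(T, -1), Add(171, T)))
Add(Function('X')(V), Mul(-1, o)) = Add(Mul(Rational(1, 8), Pow(Rational(-298, 195), -1), Add(171, Rational(-298, 195))), Mul(-1, 129409)) = Add(Mul(Rational(1, 8), Rational(-195, 298), Rational(33047, 195)), -129409) = Add(Rational(-33047, 2384), -129409) = Rational(-308544103, 2384)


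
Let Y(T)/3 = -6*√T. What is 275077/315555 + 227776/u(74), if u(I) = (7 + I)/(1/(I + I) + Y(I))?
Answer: 6264456563/315239445 - 455552*√74/9 ≈ -4.3540e+5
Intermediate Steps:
Y(T) = -18*√T (Y(T) = 3*(-6*√T) = -18*√T)
u(I) = (7 + I)/(1/(2*I) - 18*√I) (u(I) = (7 + I)/(1/(I + I) - 18*√I) = (7 + I)/(1/(2*I) - 18*√I))
275077/315555 + 227776/u(74) = 275077/315555 + 227776/((2*74*(7 + 74)/(1 - 2664*√74))) = 275077*(1/315555) + 227776/((2*74*81/(1 - 2664*√74))) = 275077/315555 + 227776/((2*74*81/(1 - 2664*√74))) = 275077/315555 + 227776/((11988/(1 - 2664*√74))) = 275077/315555 + 227776*(1/11988 - 2*√74/9) = 275077/315555 + (56944/2997 - 455552*√74/9) = 6264456563/315239445 - 455552*√74/9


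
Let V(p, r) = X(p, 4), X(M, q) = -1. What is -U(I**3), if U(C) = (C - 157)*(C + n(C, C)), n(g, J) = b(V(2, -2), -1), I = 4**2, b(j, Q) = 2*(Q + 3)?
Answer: -16149900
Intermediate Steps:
V(p, r) = -1
b(j, Q) = 6 + 2*Q (b(j, Q) = 2*(3 + Q) = 6 + 2*Q)
I = 16
n(g, J) = 4 (n(g, J) = 6 + 2*(-1) = 6 - 2 = 4)
U(C) = (-157 + C)*(4 + C) (U(C) = (C - 157)*(C + 4) = (-157 + C)*(4 + C))
-U(I**3) = -(-628 + (16**3)**2 - 153*16**3) = -(-628 + 4096**2 - 153*4096) = -(-628 + 16777216 - 626688) = -1*16149900 = -16149900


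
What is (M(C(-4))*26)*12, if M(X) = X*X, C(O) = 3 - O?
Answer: 15288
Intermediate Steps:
M(X) = X**2
(M(C(-4))*26)*12 = ((3 - 1*(-4))**2*26)*12 = ((3 + 4)**2*26)*12 = (7**2*26)*12 = (49*26)*12 = 1274*12 = 15288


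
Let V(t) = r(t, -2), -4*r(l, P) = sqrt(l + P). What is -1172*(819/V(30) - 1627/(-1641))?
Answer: -1906844/1641 + 274248*sqrt(7) ≈ 7.2443e+5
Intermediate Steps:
r(l, P) = -sqrt(P + l)/4 (r(l, P) = -sqrt(l + P)/4 = -sqrt(P + l)/4)
V(t) = -sqrt(-2 + t)/4
-1172*(819/V(30) - 1627/(-1641)) = -1172*(819/((-sqrt(-2 + 30)/4)) - 1627/(-1641)) = -1172*(819/((-sqrt(7)/2)) - 1627*(-1/1641)) = -1172*(819/((-sqrt(7)/2)) + 1627/1641) = -1172*(819*(-2*sqrt(7)/7) + 1627/1641) = -1172*(-234*sqrt(7) + 1627/1641) = -1172*(1627/1641 - 234*sqrt(7)) = -1906844/1641 + 274248*sqrt(7)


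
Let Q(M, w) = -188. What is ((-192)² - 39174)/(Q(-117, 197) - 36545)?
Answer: 2310/36733 ≈ 0.062886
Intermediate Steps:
((-192)² - 39174)/(Q(-117, 197) - 36545) = ((-192)² - 39174)/(-188 - 36545) = (36864 - 39174)/(-36733) = -2310*(-1/36733) = 2310/36733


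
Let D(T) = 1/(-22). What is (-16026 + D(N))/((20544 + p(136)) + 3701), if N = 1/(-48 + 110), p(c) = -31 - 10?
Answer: -352573/532488 ≈ -0.66212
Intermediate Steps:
p(c) = -41
N = 1/62 ≈ 0.016129
D(T) = -1/22
(-16026 + D(N))/((20544 + p(136)) + 3701) = (-16026 - 1/22)/((20544 - 41) + 3701) = -352573/(22*(20503 + 3701)) = -352573/22/24204 = -352573/22*1/24204 = -352573/532488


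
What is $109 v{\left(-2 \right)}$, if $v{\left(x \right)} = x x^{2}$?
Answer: $-872$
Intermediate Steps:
$v{\left(x \right)} = x^{3}$
$109 v{\left(-2 \right)} = 109 \left(-2\right)^{3} = 109 \left(-8\right) = -872$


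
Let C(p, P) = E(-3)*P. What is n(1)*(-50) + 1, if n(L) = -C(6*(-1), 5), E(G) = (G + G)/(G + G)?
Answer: 251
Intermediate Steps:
E(G) = 1 (E(G) = (2*G)/((2*G)) = (2*G)*(1/(2*G)) = 1)
C(p, P) = P (C(p, P) = 1*P = P)
n(L) = -5 (n(L) = -1*5 = -5)
n(1)*(-50) + 1 = -5*(-50) + 1 = 250 + 1 = 251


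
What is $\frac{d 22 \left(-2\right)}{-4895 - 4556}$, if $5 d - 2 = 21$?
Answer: $\frac{1012}{47255} \approx 0.021416$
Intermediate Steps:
$d = \frac{23}{5}$ ($d = \frac{2}{5} + \frac{1}{5} \cdot 21 = \frac{2}{5} + \frac{21}{5} = \frac{23}{5} \approx 4.6$)
$\frac{d 22 \left(-2\right)}{-4895 - 4556} = \frac{\frac{23}{5} \cdot 22 \left(-2\right)}{-4895 - 4556} = \frac{\frac{506}{5} \left(-2\right)}{-4895 - 4556} = - \frac{1012}{5 \left(-9451\right)} = \left(- \frac{1012}{5}\right) \left(- \frac{1}{9451}\right) = \frac{1012}{47255}$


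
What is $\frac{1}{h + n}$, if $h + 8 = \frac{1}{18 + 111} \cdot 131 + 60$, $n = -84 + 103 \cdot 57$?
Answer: $\frac{129}{753362} \approx 0.00017123$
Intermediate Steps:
$n = 5787$ ($n = -84 + 5871 = 5787$)
$h = \frac{6839}{129}$ ($h = -8 + \left(\frac{1}{18 + 111} \cdot 131 + 60\right) = -8 + \left(\frac{1}{129} \cdot 131 + 60\right) = -8 + \left(\frac{131}{129} + 60\right) = -8 + \frac{7871}{129} = \frac{6839}{129} \approx 53.016$)
$\frac{1}{h + n} = \frac{1}{\frac{6839}{129} + 5787} = \frac{1}{\frac{753362}{129}} = \frac{129}{753362}$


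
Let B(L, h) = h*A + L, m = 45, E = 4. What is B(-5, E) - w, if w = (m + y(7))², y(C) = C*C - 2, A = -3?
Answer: -8481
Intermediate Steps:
y(C) = -2 + C² (y(C) = C² - 2 = -2 + C²)
B(L, h) = L - 3*h (B(L, h) = h*(-3) + L = -3*h + L = L - 3*h)
w = 8464 (w = (45 + (-2 + 7²))² = (45 + (-2 + 49))² = (45 + 47)² = 92² = 8464)
B(-5, E) - w = (-5 - 3*4) - 1*8464 = (-5 - 12) - 8464 = -17 - 8464 = -8481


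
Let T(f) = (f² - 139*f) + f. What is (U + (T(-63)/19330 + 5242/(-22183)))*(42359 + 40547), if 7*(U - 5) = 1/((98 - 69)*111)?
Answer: 310052218758410543/690149399205 ≈ 4.4925e+5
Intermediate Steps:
T(f) = f² - 138*f
U = 112666/22533 (U = 5 + 1/(7*(((98 - 69)*111))) = 5 + 1/(7*((29*111))) = 5 + (⅐)/3219 = 5 + (⅐)*(1/3219) = 5 + 1/22533 = 112666/22533 ≈ 5.0000)
(U + (T(-63)/19330 + 5242/(-22183)))*(42359 + 40547) = (112666/22533 + (-63*(-138 - 63)/19330 + 5242/(-22183)))*(42359 + 40547) = (112666/22533 + (-63*(-201)*(1/19330) + 5242*(-1/22183)))*82906 = (112666/22533 + (12663*(1/19330) - 5242/22183))*82906 = (112666/22533 + (12663/19330 - 5242/22183))*82906 = (112666/22533 + 179575469/428797390)*82906 = (7479608683531/1380298798410)*82906 = 310052218758410543/690149399205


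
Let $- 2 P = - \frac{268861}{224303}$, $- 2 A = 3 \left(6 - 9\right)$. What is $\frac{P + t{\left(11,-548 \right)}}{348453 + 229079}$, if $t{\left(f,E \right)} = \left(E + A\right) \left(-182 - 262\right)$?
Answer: $\frac{108255177145}{259084320392} \approx 0.41784$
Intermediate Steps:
$A = \frac{9}{2}$ ($A = - \frac{3 \left(6 - 9\right)}{2} = - \frac{3 \left(-3\right)}{2} = \left(- \frac{1}{2}\right) \left(-9\right) = \frac{9}{2} \approx 4.5$)
$t{\left(f,E \right)} = -1998 - 444 E$ ($t{\left(f,E \right)} = \left(E + \frac{9}{2}\right) \left(-182 - 262\right) = \left(\frac{9}{2} + E\right) \left(-444\right) = -1998 - 444 E$)
$P = \frac{268861}{448606}$ ($P = - \frac{\left(-268861\right) \frac{1}{224303}}{2} = \left(- \frac{1}{2}\right) \left(- \frac{268861}{224303}\right) = \frac{268861}{448606} \approx 0.59933$)
$\frac{P + t{\left(11,-548 \right)}}{348453 + 229079} = \frac{\frac{268861}{448606} - -241314}{348453 + 229079} = \frac{\frac{268861}{448606} + \left(-1998 + 243312\right)}{577532} = \left(\frac{268861}{448606} + 241314\right) \frac{1}{577532} = \frac{108255177145}{448606} \cdot \frac{1}{577532} = \frac{108255177145}{259084320392}$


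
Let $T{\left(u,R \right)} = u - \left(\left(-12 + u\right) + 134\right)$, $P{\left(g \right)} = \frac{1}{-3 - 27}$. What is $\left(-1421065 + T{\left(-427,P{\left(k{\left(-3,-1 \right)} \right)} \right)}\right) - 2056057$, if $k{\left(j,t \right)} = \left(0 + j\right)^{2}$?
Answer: $-3477244$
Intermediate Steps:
$k{\left(j,t \right)} = j^{2}$
$P{\left(g \right)} = - \frac{1}{30}$ ($P{\left(g \right)} = \frac{1}{-30} = - \frac{1}{30}$)
$T{\left(u,R \right)} = -122$ ($T{\left(u,R \right)} = u - \left(122 + u\right) = -122$)
$\left(-1421065 + T{\left(-427,P{\left(k{\left(-3,-1 \right)} \right)} \right)}\right) - 2056057 = \left(-1421065 - 122\right) - 2056057 = -1421187 - 2056057 = -3477244$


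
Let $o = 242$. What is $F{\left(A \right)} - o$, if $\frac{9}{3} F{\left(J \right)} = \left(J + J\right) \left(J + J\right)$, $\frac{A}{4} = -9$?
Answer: $1486$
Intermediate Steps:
$A = -36$ ($A = 4 \left(-9\right) = -36$)
$F{\left(J \right)} = \frac{4 J^{2}}{3}$ ($F{\left(J \right)} = \frac{\left(J + J\right) \left(J + J\right)}{3} = \frac{2 J 2 J}{3} = \frac{4 J^{2}}{3}$)
$F{\left(A \right)} - o = \frac{4 \left(-36\right)^{2}}{3} - 242 = \frac{4}{3} \cdot 1296 - 242 = 1728 - 242 = 1486$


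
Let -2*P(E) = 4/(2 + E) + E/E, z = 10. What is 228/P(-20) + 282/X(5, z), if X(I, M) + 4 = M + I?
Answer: -43170/77 ≈ -560.65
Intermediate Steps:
X(I, M) = -4 + I + M (X(I, M) = -4 + (M + I) = -4 + (I + M) = -4 + I + M)
P(E) = -½ - 2/(2 + E) (P(E) = -(4/(2 + E) + E/E)/2 = -(4/(2 + E) + 1)/2 = -(1 + 4/(2 + E))/2 = -½ - 2/(2 + E))
228/P(-20) + 282/X(5, z) = 228/(((-6 - 1*(-20))/(2*(2 - 20)))) + 282/(-4 + 5 + 10) = 228/(((½)*(-6 + 20)/(-18))) + 282/11 = 228/(((½)*(-1/18)*14)) + 282*(1/11) = 228/(-7/18) + 282/11 = 228*(-18/7) + 282/11 = -4104/7 + 282/11 = -43170/77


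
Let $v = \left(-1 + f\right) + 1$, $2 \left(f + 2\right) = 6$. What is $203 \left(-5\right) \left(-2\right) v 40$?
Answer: $81200$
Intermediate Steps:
$f = 1$ ($f = -2 + \frac{1}{2} \cdot 6 = -2 + 3 = 1$)
$v = 1$ ($v = \left(-1 + 1\right) + 1 = 0 + 1 = 1$)
$203 \left(-5\right) \left(-2\right) v 40 = 203 \left(-5\right) \left(-2\right) 1 \cdot 40 = 203 \cdot 10 \cdot 1 \cdot 40 = 203 \cdot 10 \cdot 40 = 2030 \cdot 40 = 81200$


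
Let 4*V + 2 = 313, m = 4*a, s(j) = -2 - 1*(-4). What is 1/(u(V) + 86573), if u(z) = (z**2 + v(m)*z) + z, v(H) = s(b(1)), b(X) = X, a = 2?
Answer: 16/1485621 ≈ 1.0770e-5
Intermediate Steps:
s(j) = 2 (s(j) = -2 + 4 = 2)
m = 8 (m = 4*2 = 8)
V = 311/4 (V = -1/2 + (1/4)*313 = -1/2 + 313/4 = 311/4 ≈ 77.750)
v(H) = 2
u(z) = z**2 + 3*z (u(z) = (z**2 + 2*z) + z = z**2 + 3*z)
1/(u(V) + 86573) = 1/(311*(3 + 311/4)/4 + 86573) = 1/((311/4)*(323/4) + 86573) = 1/(100453/16 + 86573) = 1/(1485621/16) = 16/1485621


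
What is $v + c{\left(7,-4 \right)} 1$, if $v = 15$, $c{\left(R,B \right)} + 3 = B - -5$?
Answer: $13$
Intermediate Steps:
$c{\left(R,B \right)} = 2 + B$ ($c{\left(R,B \right)} = -3 + \left(B - -5\right) = -3 + \left(B + 5\right) = -3 + \left(5 + B\right) = 2 + B$)
$v + c{\left(7,-4 \right)} 1 = 15 + \left(2 - 4\right) 1 = 15 - 2 = 13$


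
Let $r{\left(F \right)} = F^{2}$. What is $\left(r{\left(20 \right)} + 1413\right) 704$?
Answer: $1276352$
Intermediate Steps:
$\left(r{\left(20 \right)} + 1413\right) 704 = \left(20^{2} + 1413\right) 704 = \left(400 + 1413\right) 704 = 1813 \cdot 704 = 1276352$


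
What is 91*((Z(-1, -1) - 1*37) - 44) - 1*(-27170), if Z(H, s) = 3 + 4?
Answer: 20436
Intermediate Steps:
Z(H, s) = 7
91*((Z(-1, -1) - 1*37) - 44) - 1*(-27170) = 91*((7 - 1*37) - 44) - 1*(-27170) = 91*((7 - 37) - 44) + 27170 = 91*(-30 - 44) + 27170 = 91*(-74) + 27170 = -6734 + 27170 = 20436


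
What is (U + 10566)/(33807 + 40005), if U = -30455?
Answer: -19889/73812 ≈ -0.26945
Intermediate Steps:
(U + 10566)/(33807 + 40005) = (-30455 + 10566)/(33807 + 40005) = -19889/73812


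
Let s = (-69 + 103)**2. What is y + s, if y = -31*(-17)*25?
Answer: 14331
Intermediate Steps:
s = 1156 (s = 34**2 = 1156)
y = 13175 (y = 527*25 = 13175)
y + s = 13175 + 1156 = 14331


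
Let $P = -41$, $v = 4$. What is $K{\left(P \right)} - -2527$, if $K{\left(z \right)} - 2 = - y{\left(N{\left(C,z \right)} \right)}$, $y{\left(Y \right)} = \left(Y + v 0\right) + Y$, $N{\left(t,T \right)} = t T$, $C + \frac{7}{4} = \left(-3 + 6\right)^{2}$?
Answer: $\frac{6247}{2} \approx 3123.5$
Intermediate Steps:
$C = \frac{29}{4}$ ($C = - \frac{7}{4} + \left(-3 + 6\right)^{2} = - \frac{7}{4} + 3^{2} = - \frac{7}{4} + 9 = \frac{29}{4} \approx 7.25$)
$N{\left(t,T \right)} = T t$
$y{\left(Y \right)} = 2 Y$ ($y{\left(Y \right)} = \left(Y + 4 \cdot 0\right) + Y = \left(Y + 0\right) + Y = Y + Y = 2 Y$)
$K{\left(z \right)} = 2 - \frac{29 z}{2}$ ($K{\left(z \right)} = 2 - 2 z \frac{29}{4} = 2 - 2 \frac{29 z}{4} = 2 - \frac{29 z}{2}$)
$K{\left(P \right)} - -2527 = \left(2 - - \frac{1189}{2}\right) - -2527 = \left(2 + \frac{1189}{2}\right) + 2527 = \frac{1193}{2} + 2527 = \frac{6247}{2}$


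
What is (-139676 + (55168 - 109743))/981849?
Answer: -194251/981849 ≈ -0.19784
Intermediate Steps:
(-139676 + (55168 - 109743))/981849 = (-139676 - 54575)*(1/981849) = -194251*1/981849 = -194251/981849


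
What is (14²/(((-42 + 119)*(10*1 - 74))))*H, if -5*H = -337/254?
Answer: -2359/223520 ≈ -0.010554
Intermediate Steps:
H = 337/1270 (H = -(-337)/(5*254) = -⅕*(-337/254) = 337/1270 ≈ 0.26535)
(14²/(((-42 + 119)*(10*1 - 74))))*H = (14²/(((-42 + 119)*(10*1 - 74))))*(337/1270) = (196/((77*(10 - 74))))*(337/1270) = (196/((77*(-64))))*(337/1270) = (196/(-4928))*(337/1270) = (196*(-1/4928))*(337/1270) = -7/176*337/1270 = -2359/223520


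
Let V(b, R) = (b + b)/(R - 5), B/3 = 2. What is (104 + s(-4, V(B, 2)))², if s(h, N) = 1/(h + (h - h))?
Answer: 172225/16 ≈ 10764.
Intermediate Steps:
B = 6 (B = 3*2 = 6)
V(b, R) = 2*b/(-5 + R) (V(b, R) = (2*b)/(-5 + R) = 2*b/(-5 + R))
s(h, N) = 1/h (s(h, N) = 1/(h + 0) = 1/h)
(104 + s(-4, V(B, 2)))² = (104 + 1/(-4))² = (104 - ¼)² = (415/4)² = 172225/16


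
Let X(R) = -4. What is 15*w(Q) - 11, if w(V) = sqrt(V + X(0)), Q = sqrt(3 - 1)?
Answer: -11 + 15*I*sqrt(4 - sqrt(2)) ≈ -11.0 + 24.121*I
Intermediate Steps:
Q = sqrt(2) ≈ 1.4142
w(V) = sqrt(-4 + V) (w(V) = sqrt(V - 4) = sqrt(-4 + V))
15*w(Q) - 11 = 15*sqrt(-4 + sqrt(2)) - 11 = -11 + 15*sqrt(-4 + sqrt(2))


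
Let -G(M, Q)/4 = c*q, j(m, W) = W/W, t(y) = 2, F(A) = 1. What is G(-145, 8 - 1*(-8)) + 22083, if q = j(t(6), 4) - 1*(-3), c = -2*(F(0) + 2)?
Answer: 22179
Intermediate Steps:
j(m, W) = 1
c = -6 (c = -2*(1 + 2) = -2*3 = -6)
q = 4 (q = 1 - 1*(-3) = 1 + 3 = 4)
G(M, Q) = 96 (G(M, Q) = -(-24)*4 = -4*(-24) = 96)
G(-145, 8 - 1*(-8)) + 22083 = 96 + 22083 = 22179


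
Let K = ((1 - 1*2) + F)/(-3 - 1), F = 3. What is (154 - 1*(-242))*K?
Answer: -198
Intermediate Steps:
K = -½ (K = ((1 - 1*2) + 3)/(-3 - 1) = ((1 - 2) + 3)/(-4) = (-1 + 3)*(-¼) = 2*(-¼) = -½ ≈ -0.50000)
(154 - 1*(-242))*K = (154 - 1*(-242))*(-½) = (154 + 242)*(-½) = 396*(-½) = -198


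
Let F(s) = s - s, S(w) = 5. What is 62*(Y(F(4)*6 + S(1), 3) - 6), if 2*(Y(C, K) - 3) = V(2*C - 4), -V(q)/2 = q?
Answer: -558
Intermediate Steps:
F(s) = 0
V(q) = -2*q
Y(C, K) = 7 - 2*C (Y(C, K) = 3 + (-2*(2*C - 4))/2 = 3 + (-2*(-4 + 2*C))/2 = 3 + (8 - 4*C)/2 = 3 + (4 - 2*C) = 7 - 2*C)
62*(Y(F(4)*6 + S(1), 3) - 6) = 62*((7 - 2*(0*6 + 5)) - 6) = 62*((7 - 2*(0 + 5)) - 6) = 62*((7 - 2*5) - 6) = 62*((7 - 10) - 6) = 62*(-3 - 6) = 62*(-9) = -558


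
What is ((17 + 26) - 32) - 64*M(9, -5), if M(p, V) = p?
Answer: -565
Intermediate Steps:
((17 + 26) - 32) - 64*M(9, -5) = ((17 + 26) - 32) - 64*9 = (43 - 32) - 576 = 11 - 576 = -565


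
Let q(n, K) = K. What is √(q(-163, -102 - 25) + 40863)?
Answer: 4*√2546 ≈ 201.83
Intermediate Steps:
√(q(-163, -102 - 25) + 40863) = √((-102 - 25) + 40863) = √(-127 + 40863) = √40736 = 4*√2546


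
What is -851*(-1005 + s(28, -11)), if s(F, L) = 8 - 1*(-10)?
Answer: 839937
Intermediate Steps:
s(F, L) = 18 (s(F, L) = 8 + 10 = 18)
-851*(-1005 + s(28, -11)) = -851*(-1005 + 18) = -851*(-987) = 839937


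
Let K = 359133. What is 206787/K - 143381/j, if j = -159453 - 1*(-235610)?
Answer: -11914857038/9116830627 ≈ -1.3069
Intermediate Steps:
j = 76157 (j = -159453 + 235610 = 76157)
206787/K - 143381/j = 206787/359133 - 143381/76157 = 206787*(1/359133) - 143381*1/76157 = 68929/119711 - 143381/76157 = -11914857038/9116830627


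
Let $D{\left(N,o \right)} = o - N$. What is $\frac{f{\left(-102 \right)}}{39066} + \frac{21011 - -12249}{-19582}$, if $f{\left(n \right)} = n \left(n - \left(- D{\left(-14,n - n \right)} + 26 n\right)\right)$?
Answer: $- \frac{31473414}{3749953} \approx -8.393$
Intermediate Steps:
$f{\left(n \right)} = n \left(14 - 25 n\right)$ ($f{\left(n \right)} = n \left(n - \left(-14 + 26 n\right)\right) = n \left(14 - 25 n\right)$)
$\frac{f{\left(-102 \right)}}{39066} + \frac{21011 - -12249}{-19582} = \frac{\left(-102\right) \left(14 - -2550\right)}{39066} + \frac{21011 - -12249}{-19582} = - 102 \left(14 + 2550\right) \frac{1}{39066} + \left(21011 + 12249\right) \left(- \frac{1}{19582}\right) = \left(-102\right) 2564 \cdot \frac{1}{39066} + 33260 \left(- \frac{1}{19582}\right) = \left(-261528\right) \frac{1}{39066} - \frac{16630}{9791} = - \frac{2564}{383} - \frac{16630}{9791} = - \frac{31473414}{3749953}$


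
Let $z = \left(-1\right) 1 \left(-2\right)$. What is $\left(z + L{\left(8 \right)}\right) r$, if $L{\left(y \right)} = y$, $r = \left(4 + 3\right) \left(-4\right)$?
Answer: $-280$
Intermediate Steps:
$r = -28$ ($r = 7 \left(-4\right) = -28$)
$z = 2$ ($z = \left(-1\right) \left(-2\right) = 2$)
$\left(z + L{\left(8 \right)}\right) r = \left(2 + 8\right) \left(-28\right) = 10 \left(-28\right) = -280$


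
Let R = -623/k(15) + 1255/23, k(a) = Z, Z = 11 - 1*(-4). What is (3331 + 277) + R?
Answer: 1249256/345 ≈ 3621.0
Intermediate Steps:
Z = 15 (Z = 11 + 4 = 15)
k(a) = 15
R = 4496/345 (R = -623/15 + 1255/23 = 4496/345 ≈ 13.032)
(3331 + 277) + R = (3331 + 277) + 4496/345 = 3608 + 4496/345 = 1249256/345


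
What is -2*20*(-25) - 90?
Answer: 910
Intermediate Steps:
-2*20*(-25) - 90 = -40*(-25) - 90 = 1000 - 90 = 910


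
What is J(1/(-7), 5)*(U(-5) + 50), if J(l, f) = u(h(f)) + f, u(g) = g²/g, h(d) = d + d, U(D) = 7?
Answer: 855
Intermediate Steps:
h(d) = 2*d
u(g) = g
J(l, f) = 3*f (J(l, f) = 2*f + f = 3*f)
J(1/(-7), 5)*(U(-5) + 50) = (3*5)*(7 + 50) = 15*57 = 855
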